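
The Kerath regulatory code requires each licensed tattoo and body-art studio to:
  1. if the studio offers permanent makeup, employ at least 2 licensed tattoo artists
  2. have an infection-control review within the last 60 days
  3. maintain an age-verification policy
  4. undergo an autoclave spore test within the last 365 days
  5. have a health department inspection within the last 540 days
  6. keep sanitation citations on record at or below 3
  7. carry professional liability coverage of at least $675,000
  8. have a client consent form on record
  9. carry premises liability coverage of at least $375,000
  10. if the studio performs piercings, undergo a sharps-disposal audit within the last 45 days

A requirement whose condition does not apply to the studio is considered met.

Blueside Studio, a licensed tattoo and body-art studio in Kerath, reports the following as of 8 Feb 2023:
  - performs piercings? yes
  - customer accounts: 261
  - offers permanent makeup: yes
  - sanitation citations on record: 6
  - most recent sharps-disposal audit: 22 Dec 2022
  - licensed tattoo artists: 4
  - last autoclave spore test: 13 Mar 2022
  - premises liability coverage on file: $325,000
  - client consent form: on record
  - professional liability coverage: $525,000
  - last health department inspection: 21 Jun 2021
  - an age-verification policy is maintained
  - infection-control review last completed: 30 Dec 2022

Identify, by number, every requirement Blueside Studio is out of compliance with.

5, 6, 7, 9, 10

1. condition 'offers permanent makeup' holds; licensed tattoo artists 4 ≥ 2 → met
2. infection-control review 40 days ago vs limit 60 → met
3. age-verification policy present → met
4. autoclave spore test 332 days ago vs limit 365 → met
5. health department inspection 597 days ago vs limit 540 → not met
6. sanitation citations on record 6 > 3 → not met
7. professional liability coverage $525,000 < $675,000 → not met
8. client consent form present → met
9. premises liability coverage $325,000 < $375,000 → not met
10. condition 'performs piercings' holds; sharps-disposal audit 48 days ago vs limit 45 → not met
Not met: 5, 6, 7, 9, 10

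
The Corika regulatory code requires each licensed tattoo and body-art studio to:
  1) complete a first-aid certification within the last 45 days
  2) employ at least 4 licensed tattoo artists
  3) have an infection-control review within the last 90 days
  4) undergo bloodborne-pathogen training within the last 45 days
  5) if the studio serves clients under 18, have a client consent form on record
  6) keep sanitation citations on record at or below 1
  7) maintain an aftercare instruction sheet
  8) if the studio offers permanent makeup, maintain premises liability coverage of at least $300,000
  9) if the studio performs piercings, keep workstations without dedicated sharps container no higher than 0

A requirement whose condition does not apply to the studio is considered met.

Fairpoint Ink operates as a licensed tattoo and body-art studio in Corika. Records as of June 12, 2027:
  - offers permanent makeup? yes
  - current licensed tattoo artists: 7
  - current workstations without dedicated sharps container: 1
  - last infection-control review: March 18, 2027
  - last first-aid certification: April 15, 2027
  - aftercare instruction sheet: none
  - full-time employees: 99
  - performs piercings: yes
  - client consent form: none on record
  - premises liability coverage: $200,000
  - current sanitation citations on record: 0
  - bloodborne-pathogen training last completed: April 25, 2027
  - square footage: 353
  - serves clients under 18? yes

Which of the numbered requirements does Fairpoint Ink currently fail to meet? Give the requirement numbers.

1. first-aid certification 58 days ago vs limit 45 → not met
2. licensed tattoo artists 7 ≥ 4 → met
3. infection-control review 86 days ago vs limit 90 → met
4. bloodborne-pathogen training 48 days ago vs limit 45 → not met
5. condition 'serves clients under 18' holds; client consent form absent → not met
6. sanitation citations on record 0 ≤ 1 → met
7. aftercare instruction sheet absent → not met
8. condition 'offers permanent makeup' holds; premises liability coverage $200,000 < $300,000 → not met
9. condition 'performs piercings' holds; workstations without dedicated sharps container 1 > 0 → not met
Not met: 1, 4, 5, 7, 8, 9

1, 4, 5, 7, 8, 9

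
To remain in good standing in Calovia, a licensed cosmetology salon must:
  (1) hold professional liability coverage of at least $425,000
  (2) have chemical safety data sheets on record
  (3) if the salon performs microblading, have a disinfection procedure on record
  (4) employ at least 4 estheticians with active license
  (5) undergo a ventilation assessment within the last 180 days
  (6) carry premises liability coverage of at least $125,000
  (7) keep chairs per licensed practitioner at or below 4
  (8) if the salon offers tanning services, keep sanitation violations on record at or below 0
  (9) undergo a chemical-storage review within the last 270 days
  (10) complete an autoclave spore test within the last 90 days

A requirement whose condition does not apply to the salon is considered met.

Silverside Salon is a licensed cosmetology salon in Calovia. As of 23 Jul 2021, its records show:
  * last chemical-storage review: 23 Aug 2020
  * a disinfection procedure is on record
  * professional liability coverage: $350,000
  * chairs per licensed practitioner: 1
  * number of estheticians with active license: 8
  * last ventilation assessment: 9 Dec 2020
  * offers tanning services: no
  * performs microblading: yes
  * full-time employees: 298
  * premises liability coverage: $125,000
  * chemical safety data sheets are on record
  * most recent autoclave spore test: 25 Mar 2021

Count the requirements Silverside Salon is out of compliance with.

1. professional liability coverage $350,000 < $425,000 → not met
2. chemical safety data sheets present → met
3. condition 'performs microblading' holds; disinfection procedure present → met
4. estheticians with active license 8 ≥ 4 → met
5. ventilation assessment 226 days ago vs limit 180 → not met
6. premises liability coverage $125,000 ≥ $125,000 → met
7. chairs per licensed practitioner 1 ≤ 4 → met
8. condition 'offers tanning services' does not hold → requirement n/a → met
9. chemical-storage review 334 days ago vs limit 270 → not met
10. autoclave spore test 120 days ago vs limit 90 → not met
Not met: 4 of 10

4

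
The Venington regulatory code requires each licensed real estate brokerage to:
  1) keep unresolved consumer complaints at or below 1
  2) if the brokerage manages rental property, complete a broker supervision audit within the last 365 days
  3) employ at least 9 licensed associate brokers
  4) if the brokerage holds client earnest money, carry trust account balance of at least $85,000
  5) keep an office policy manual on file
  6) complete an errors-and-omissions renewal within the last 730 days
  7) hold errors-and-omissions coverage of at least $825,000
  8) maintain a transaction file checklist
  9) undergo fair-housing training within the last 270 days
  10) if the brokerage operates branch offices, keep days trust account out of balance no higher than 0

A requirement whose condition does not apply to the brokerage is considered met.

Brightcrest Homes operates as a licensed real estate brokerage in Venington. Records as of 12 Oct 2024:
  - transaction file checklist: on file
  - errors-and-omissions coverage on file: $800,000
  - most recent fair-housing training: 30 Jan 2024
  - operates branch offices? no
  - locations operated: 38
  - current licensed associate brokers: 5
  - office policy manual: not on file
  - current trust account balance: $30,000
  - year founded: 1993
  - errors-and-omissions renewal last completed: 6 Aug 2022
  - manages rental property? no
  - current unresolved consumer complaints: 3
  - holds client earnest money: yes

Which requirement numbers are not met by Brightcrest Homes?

1, 3, 4, 5, 6, 7

1. unresolved consumer complaints 3 > 1 → not met
2. condition 'manages rental property' does not hold → requirement n/a → met
3. licensed associate brokers 5 < 9 → not met
4. condition 'holds client earnest money' holds; trust account balance $30,000 < $85,000 → not met
5. office policy manual absent → not met
6. errors-and-omissions renewal 798 days ago vs limit 730 → not met
7. errors-and-omissions coverage $800,000 < $825,000 → not met
8. transaction file checklist present → met
9. fair-housing training 256 days ago vs limit 270 → met
10. condition 'operates branch offices' does not hold → requirement n/a → met
Not met: 1, 3, 4, 5, 6, 7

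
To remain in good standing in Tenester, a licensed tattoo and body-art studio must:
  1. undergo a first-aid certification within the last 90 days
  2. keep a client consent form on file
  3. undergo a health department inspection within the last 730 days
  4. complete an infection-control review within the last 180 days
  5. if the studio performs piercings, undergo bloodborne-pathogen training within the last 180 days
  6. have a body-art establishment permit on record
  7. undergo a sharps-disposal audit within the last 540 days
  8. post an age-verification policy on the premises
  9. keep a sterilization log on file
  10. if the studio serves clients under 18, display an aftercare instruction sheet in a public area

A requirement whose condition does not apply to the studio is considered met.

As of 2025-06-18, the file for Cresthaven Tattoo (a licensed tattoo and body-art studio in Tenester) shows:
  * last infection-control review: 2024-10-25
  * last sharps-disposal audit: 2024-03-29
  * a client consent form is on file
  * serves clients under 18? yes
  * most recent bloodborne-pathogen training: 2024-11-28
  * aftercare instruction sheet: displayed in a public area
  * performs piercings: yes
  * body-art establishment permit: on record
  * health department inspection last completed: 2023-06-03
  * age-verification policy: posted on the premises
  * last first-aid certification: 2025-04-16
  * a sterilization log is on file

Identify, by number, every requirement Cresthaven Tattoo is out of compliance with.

1. first-aid certification 63 days ago vs limit 90 → met
2. client consent form present → met
3. health department inspection 746 days ago vs limit 730 → not met
4. infection-control review 236 days ago vs limit 180 → not met
5. condition 'performs piercings' holds; bloodborne-pathogen training 202 days ago vs limit 180 → not met
6. body-art establishment permit present → met
7. sharps-disposal audit 446 days ago vs limit 540 → met
8. age-verification policy present → met
9. sterilization log present → met
10. condition 'serves clients under 18' holds; aftercare instruction sheet present → met
Not met: 3, 4, 5

3, 4, 5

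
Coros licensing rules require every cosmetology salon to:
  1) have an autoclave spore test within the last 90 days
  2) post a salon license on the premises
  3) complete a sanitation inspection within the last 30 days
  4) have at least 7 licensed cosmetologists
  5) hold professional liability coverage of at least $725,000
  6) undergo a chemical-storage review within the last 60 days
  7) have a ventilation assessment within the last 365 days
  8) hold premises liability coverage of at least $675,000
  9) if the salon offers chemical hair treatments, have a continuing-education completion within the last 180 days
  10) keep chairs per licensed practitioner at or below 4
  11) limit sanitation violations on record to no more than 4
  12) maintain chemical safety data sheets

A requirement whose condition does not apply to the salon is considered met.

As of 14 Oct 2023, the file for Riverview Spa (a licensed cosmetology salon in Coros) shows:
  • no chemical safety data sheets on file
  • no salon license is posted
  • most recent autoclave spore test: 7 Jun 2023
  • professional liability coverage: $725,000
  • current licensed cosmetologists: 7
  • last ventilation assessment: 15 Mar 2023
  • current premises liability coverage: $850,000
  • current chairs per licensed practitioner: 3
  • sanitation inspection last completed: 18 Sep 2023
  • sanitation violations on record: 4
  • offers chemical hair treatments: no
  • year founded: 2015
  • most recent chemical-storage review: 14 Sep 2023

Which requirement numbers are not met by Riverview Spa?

1, 2, 12

1. autoclave spore test 129 days ago vs limit 90 → not met
2. salon license absent → not met
3. sanitation inspection 26 days ago vs limit 30 → met
4. licensed cosmetologists 7 ≥ 7 → met
5. professional liability coverage $725,000 ≥ $725,000 → met
6. chemical-storage review 30 days ago vs limit 60 → met
7. ventilation assessment 213 days ago vs limit 365 → met
8. premises liability coverage $850,000 ≥ $675,000 → met
9. condition 'offers chemical hair treatments' does not hold → requirement n/a → met
10. chairs per licensed practitioner 3 ≤ 4 → met
11. sanitation violations on record 4 ≤ 4 → met
12. chemical safety data sheets absent → not met
Not met: 1, 2, 12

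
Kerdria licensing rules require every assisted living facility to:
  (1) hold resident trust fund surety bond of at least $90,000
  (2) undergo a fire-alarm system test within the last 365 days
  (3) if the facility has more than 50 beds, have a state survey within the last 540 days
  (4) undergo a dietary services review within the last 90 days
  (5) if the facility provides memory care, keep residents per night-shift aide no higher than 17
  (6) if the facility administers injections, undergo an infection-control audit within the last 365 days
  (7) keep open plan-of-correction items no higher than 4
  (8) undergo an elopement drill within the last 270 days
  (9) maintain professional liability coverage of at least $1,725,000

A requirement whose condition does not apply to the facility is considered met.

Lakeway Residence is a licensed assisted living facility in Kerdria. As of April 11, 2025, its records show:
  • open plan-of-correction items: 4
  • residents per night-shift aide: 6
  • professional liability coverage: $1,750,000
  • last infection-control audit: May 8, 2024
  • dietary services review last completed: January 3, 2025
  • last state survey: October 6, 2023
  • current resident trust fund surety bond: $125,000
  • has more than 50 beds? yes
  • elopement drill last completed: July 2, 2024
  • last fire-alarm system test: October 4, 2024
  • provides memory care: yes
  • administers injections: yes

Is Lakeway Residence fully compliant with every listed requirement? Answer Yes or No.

No

1. resident trust fund surety bond $125,000 ≥ $90,000 → met
2. fire-alarm system test 189 days ago vs limit 365 → met
3. condition 'has more than 50 beds' holds; state survey 553 days ago vs limit 540 → not met
4. dietary services review 98 days ago vs limit 90 → not met
5. condition 'provides memory care' holds; residents per night-shift aide 6 ≤ 17 → met
6. condition 'administers injections' holds; infection-control audit 338 days ago vs limit 365 → met
7. open plan-of-correction items 4 ≤ 4 → met
8. elopement drill 283 days ago vs limit 270 → not met
9. professional liability coverage $1,750,000 ≥ $1,725,000 → met
Not met: 3, 4, 8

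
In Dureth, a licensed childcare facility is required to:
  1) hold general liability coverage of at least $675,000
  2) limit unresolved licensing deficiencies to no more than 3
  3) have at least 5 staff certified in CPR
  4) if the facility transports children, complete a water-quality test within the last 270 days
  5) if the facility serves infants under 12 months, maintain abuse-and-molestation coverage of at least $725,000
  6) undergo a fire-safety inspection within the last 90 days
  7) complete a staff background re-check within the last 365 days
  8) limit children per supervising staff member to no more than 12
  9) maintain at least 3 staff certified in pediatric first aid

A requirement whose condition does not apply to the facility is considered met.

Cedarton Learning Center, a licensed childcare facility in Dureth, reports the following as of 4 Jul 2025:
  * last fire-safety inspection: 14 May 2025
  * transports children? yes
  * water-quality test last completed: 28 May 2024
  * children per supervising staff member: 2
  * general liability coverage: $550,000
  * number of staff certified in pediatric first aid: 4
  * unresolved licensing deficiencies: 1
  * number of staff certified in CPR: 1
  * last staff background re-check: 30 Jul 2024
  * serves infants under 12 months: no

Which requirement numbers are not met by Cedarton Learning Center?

1. general liability coverage $550,000 < $675,000 → not met
2. unresolved licensing deficiencies 1 ≤ 3 → met
3. staff certified in CPR 1 < 5 → not met
4. condition 'transports children' holds; water-quality test 402 days ago vs limit 270 → not met
5. condition 'serves infants under 12 months' does not hold → requirement n/a → met
6. fire-safety inspection 51 days ago vs limit 90 → met
7. staff background re-check 339 days ago vs limit 365 → met
8. children per supervising staff member 2 ≤ 12 → met
9. staff certified in pediatric first aid 4 ≥ 3 → met
Not met: 1, 3, 4

1, 3, 4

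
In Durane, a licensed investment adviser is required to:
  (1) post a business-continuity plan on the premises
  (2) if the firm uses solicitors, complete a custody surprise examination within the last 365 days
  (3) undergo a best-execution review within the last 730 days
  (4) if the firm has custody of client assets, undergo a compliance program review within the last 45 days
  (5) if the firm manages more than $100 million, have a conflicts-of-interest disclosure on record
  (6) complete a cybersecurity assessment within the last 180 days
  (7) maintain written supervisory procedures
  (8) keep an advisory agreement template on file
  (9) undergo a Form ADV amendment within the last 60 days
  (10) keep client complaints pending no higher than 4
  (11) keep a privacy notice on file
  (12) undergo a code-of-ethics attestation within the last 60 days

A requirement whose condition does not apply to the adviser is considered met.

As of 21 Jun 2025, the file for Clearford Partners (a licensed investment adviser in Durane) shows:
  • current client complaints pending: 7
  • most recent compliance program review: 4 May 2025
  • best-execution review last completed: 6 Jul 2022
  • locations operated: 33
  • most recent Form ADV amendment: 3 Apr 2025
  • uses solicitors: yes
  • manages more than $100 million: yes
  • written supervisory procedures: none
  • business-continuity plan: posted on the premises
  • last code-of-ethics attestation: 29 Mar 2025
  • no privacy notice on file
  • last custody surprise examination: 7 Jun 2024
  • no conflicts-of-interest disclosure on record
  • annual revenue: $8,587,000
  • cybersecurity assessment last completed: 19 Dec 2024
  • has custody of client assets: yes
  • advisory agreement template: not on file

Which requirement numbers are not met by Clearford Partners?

1. business-continuity plan present → met
2. condition 'uses solicitors' holds; custody surprise examination 379 days ago vs limit 365 → not met
3. best-execution review 1081 days ago vs limit 730 → not met
4. condition 'has custody of client assets' holds; compliance program review 48 days ago vs limit 45 → not met
5. condition 'manages more than $100 million' holds; conflicts-of-interest disclosure absent → not met
6. cybersecurity assessment 184 days ago vs limit 180 → not met
7. written supervisory procedures absent → not met
8. advisory agreement template absent → not met
9. Form ADV amendment 79 days ago vs limit 60 → not met
10. client complaints pending 7 > 4 → not met
11. privacy notice absent → not met
12. code-of-ethics attestation 84 days ago vs limit 60 → not met
Not met: 2, 3, 4, 5, 6, 7, 8, 9, 10, 11, 12

2, 3, 4, 5, 6, 7, 8, 9, 10, 11, 12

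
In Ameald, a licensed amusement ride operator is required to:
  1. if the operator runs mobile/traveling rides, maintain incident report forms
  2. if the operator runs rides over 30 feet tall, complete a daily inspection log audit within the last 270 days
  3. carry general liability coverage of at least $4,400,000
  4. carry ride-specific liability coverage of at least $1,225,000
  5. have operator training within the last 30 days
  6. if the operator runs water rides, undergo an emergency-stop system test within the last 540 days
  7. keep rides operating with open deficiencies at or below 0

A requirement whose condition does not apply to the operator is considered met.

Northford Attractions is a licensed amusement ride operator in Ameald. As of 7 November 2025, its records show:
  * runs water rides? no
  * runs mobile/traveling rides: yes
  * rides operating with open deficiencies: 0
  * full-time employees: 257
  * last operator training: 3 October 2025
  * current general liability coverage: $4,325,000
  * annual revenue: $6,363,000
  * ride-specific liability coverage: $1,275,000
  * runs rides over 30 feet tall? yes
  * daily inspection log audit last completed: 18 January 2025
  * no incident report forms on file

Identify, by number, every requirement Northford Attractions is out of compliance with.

1. condition 'runs mobile/traveling rides' holds; incident report forms absent → not met
2. condition 'runs rides over 30 feet tall' holds; daily inspection log audit 293 days ago vs limit 270 → not met
3. general liability coverage $4,325,000 < $4,400,000 → not met
4. ride-specific liability coverage $1,275,000 ≥ $1,225,000 → met
5. operator training 35 days ago vs limit 30 → not met
6. condition 'runs water rides' does not hold → requirement n/a → met
7. rides operating with open deficiencies 0 ≤ 0 → met
Not met: 1, 2, 3, 5

1, 2, 3, 5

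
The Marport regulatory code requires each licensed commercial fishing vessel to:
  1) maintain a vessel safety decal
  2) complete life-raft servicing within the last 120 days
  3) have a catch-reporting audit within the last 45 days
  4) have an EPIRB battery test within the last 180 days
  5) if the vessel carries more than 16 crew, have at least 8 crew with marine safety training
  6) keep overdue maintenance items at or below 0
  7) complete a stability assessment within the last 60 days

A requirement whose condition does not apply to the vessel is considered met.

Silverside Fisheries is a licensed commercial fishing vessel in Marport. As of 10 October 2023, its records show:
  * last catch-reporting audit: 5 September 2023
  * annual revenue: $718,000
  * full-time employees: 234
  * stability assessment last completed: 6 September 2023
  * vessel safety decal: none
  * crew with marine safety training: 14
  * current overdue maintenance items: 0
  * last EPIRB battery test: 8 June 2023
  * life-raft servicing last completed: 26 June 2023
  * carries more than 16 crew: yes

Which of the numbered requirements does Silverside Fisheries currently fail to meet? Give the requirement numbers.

1. vessel safety decal absent → not met
2. life-raft servicing 106 days ago vs limit 120 → met
3. catch-reporting audit 35 days ago vs limit 45 → met
4. EPIRB battery test 124 days ago vs limit 180 → met
5. condition 'carries more than 16 crew' holds; crew with marine safety training 14 ≥ 8 → met
6. overdue maintenance items 0 ≤ 0 → met
7. stability assessment 34 days ago vs limit 60 → met
Not met: 1

1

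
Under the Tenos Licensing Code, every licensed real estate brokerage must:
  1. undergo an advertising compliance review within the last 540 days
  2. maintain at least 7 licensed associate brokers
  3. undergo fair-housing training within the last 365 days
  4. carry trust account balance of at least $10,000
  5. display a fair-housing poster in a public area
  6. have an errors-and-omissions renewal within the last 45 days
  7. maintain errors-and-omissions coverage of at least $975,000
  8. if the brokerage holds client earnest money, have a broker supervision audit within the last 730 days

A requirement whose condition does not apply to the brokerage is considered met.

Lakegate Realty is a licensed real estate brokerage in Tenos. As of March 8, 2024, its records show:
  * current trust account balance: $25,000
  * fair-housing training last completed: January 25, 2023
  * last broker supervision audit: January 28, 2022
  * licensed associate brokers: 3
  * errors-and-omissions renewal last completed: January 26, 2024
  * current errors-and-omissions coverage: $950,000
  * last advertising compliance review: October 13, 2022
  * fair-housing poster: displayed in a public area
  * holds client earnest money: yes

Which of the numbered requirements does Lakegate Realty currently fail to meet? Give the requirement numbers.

2, 3, 7, 8

1. advertising compliance review 512 days ago vs limit 540 → met
2. licensed associate brokers 3 < 7 → not met
3. fair-housing training 408 days ago vs limit 365 → not met
4. trust account balance $25,000 ≥ $10,000 → met
5. fair-housing poster present → met
6. errors-and-omissions renewal 42 days ago vs limit 45 → met
7. errors-and-omissions coverage $950,000 < $975,000 → not met
8. condition 'holds client earnest money' holds; broker supervision audit 770 days ago vs limit 730 → not met
Not met: 2, 3, 7, 8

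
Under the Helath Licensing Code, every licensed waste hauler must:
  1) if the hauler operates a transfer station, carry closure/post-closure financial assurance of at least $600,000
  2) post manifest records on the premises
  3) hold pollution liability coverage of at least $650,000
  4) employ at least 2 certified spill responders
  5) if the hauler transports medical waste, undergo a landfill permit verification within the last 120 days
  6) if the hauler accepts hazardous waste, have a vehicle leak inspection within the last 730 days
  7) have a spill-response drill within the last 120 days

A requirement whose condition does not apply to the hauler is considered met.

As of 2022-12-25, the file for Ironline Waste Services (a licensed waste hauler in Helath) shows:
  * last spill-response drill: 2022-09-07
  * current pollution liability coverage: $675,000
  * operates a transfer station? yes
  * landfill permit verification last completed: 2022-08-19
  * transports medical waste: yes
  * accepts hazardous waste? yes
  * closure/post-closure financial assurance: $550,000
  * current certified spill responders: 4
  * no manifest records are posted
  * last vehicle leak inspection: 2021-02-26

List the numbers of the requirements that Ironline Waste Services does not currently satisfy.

1, 2, 5

1. condition 'operates a transfer station' holds; closure/post-closure financial assurance $550,000 < $600,000 → not met
2. manifest records absent → not met
3. pollution liability coverage $675,000 ≥ $650,000 → met
4. certified spill responders 4 ≥ 2 → met
5. condition 'transports medical waste' holds; landfill permit verification 128 days ago vs limit 120 → not met
6. condition 'accepts hazardous waste' holds; vehicle leak inspection 667 days ago vs limit 730 → met
7. spill-response drill 109 days ago vs limit 120 → met
Not met: 1, 2, 5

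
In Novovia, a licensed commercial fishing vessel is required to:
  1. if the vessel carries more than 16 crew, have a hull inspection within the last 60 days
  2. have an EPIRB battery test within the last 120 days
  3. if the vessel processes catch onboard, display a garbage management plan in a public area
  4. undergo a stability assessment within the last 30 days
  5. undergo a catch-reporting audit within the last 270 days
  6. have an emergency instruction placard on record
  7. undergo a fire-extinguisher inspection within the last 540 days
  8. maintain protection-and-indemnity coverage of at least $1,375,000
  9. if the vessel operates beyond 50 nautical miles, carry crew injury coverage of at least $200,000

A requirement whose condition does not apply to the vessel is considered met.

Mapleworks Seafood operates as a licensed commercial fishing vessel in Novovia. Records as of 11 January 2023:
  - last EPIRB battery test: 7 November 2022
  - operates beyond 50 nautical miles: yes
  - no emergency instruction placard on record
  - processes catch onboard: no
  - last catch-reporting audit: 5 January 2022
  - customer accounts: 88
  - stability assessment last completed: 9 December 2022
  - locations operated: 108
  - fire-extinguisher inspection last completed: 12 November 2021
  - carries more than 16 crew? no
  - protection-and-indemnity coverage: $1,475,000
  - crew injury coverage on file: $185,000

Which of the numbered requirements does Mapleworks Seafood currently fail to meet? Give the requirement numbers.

1. condition 'carries more than 16 crew' does not hold → requirement n/a → met
2. EPIRB battery test 65 days ago vs limit 120 → met
3. condition 'processes catch onboard' does not hold → requirement n/a → met
4. stability assessment 33 days ago vs limit 30 → not met
5. catch-reporting audit 371 days ago vs limit 270 → not met
6. emergency instruction placard absent → not met
7. fire-extinguisher inspection 425 days ago vs limit 540 → met
8. protection-and-indemnity coverage $1,475,000 ≥ $1,375,000 → met
9. condition 'operates beyond 50 nautical miles' holds; crew injury coverage $185,000 < $200,000 → not met
Not met: 4, 5, 6, 9

4, 5, 6, 9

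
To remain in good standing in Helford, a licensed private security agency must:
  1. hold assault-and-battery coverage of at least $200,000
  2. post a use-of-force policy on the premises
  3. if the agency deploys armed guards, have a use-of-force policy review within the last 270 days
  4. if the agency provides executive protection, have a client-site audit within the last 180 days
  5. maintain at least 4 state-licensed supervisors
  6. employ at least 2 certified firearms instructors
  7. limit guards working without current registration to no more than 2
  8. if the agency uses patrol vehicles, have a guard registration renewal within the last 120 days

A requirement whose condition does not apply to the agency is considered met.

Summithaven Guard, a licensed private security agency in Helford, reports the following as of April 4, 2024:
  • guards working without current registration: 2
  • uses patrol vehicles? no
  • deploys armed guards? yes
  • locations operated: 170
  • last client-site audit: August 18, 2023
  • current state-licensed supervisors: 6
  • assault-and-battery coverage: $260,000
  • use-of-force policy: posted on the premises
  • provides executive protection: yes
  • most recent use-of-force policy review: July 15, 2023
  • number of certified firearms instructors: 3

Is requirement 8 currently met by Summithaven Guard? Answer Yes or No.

Yes

8. condition 'uses patrol vehicles' does not hold → requirement n/a → met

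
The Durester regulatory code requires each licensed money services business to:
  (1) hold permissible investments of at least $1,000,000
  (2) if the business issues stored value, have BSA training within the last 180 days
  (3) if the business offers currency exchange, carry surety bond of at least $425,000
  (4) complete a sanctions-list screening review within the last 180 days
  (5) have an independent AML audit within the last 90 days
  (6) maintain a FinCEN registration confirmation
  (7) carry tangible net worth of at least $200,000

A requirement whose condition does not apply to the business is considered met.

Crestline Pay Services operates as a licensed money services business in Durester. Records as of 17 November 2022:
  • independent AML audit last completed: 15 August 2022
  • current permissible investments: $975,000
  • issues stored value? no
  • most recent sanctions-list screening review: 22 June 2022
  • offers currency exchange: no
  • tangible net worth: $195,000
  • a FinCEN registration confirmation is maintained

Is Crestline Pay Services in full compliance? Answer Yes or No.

No

1. permissible investments $975,000 < $1,000,000 → not met
2. condition 'issues stored value' does not hold → requirement n/a → met
3. condition 'offers currency exchange' does not hold → requirement n/a → met
4. sanctions-list screening review 148 days ago vs limit 180 → met
5. independent AML audit 94 days ago vs limit 90 → not met
6. FinCEN registration confirmation present → met
7. tangible net worth $195,000 < $200,000 → not met
Not met: 1, 5, 7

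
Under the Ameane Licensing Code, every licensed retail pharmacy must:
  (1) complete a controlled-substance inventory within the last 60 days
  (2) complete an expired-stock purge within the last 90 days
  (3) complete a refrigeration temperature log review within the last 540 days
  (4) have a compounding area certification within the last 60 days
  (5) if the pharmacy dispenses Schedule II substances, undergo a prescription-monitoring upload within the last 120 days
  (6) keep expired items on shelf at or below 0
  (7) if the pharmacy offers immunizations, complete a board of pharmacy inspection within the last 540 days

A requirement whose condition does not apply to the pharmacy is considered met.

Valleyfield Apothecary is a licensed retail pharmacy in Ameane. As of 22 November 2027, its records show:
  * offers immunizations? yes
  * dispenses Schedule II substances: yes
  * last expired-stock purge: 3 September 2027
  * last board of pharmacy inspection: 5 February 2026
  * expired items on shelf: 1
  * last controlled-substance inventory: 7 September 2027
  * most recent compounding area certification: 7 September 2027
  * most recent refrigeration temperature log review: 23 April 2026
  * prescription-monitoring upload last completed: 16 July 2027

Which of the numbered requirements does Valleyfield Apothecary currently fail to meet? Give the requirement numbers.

1. controlled-substance inventory 76 days ago vs limit 60 → not met
2. expired-stock purge 80 days ago vs limit 90 → met
3. refrigeration temperature log review 578 days ago vs limit 540 → not met
4. compounding area certification 76 days ago vs limit 60 → not met
5. condition 'dispenses Schedule II substances' holds; prescription-monitoring upload 129 days ago vs limit 120 → not met
6. expired items on shelf 1 > 0 → not met
7. condition 'offers immunizations' holds; board of pharmacy inspection 655 days ago vs limit 540 → not met
Not met: 1, 3, 4, 5, 6, 7

1, 3, 4, 5, 6, 7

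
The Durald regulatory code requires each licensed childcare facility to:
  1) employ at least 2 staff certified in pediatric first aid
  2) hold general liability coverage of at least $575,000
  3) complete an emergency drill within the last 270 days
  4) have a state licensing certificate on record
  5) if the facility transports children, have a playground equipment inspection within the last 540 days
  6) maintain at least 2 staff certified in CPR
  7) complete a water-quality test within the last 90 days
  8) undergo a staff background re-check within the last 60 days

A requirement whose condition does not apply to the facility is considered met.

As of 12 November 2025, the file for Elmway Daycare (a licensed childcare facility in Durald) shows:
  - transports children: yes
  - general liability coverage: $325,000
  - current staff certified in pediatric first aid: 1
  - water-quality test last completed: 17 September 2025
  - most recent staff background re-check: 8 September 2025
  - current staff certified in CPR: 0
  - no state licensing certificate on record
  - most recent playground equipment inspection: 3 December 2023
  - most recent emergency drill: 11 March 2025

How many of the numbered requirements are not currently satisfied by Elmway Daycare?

1. staff certified in pediatric first aid 1 < 2 → not met
2. general liability coverage $325,000 < $575,000 → not met
3. emergency drill 246 days ago vs limit 270 → met
4. state licensing certificate absent → not met
5. condition 'transports children' holds; playground equipment inspection 710 days ago vs limit 540 → not met
6. staff certified in CPR 0 < 2 → not met
7. water-quality test 56 days ago vs limit 90 → met
8. staff background re-check 65 days ago vs limit 60 → not met
Not met: 6 of 8

6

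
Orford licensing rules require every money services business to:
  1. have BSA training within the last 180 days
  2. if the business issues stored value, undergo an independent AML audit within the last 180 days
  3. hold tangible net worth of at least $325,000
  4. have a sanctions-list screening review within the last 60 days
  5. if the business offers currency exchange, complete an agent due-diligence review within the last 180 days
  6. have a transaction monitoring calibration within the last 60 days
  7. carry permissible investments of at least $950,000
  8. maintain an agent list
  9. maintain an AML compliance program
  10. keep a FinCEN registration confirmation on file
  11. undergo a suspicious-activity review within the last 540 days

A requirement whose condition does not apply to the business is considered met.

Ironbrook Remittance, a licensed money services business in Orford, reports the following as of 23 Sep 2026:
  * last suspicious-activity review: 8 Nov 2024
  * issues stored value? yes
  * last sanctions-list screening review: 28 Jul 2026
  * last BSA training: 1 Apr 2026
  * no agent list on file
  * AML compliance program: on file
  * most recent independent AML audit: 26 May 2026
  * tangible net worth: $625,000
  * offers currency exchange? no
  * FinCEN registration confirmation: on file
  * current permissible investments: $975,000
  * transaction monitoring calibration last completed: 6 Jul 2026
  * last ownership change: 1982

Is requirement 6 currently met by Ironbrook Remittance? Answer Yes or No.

No

6. transaction monitoring calibration 79 days ago vs limit 60 → not met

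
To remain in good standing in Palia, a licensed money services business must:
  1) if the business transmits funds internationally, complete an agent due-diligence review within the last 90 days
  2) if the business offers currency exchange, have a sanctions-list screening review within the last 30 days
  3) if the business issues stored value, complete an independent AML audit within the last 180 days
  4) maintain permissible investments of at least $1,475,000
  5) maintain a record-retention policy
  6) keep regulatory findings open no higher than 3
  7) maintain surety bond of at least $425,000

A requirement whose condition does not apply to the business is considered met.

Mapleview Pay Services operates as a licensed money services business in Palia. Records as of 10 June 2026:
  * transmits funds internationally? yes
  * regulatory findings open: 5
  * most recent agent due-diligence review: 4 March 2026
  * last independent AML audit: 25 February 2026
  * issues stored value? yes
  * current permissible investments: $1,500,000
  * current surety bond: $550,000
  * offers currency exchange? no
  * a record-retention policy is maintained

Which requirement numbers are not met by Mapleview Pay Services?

1, 6

1. condition 'transmits funds internationally' holds; agent due-diligence review 98 days ago vs limit 90 → not met
2. condition 'offers currency exchange' does not hold → requirement n/a → met
3. condition 'issues stored value' holds; independent AML audit 105 days ago vs limit 180 → met
4. permissible investments $1,500,000 ≥ $1,475,000 → met
5. record-retention policy present → met
6. regulatory findings open 5 > 3 → not met
7. surety bond $550,000 ≥ $425,000 → met
Not met: 1, 6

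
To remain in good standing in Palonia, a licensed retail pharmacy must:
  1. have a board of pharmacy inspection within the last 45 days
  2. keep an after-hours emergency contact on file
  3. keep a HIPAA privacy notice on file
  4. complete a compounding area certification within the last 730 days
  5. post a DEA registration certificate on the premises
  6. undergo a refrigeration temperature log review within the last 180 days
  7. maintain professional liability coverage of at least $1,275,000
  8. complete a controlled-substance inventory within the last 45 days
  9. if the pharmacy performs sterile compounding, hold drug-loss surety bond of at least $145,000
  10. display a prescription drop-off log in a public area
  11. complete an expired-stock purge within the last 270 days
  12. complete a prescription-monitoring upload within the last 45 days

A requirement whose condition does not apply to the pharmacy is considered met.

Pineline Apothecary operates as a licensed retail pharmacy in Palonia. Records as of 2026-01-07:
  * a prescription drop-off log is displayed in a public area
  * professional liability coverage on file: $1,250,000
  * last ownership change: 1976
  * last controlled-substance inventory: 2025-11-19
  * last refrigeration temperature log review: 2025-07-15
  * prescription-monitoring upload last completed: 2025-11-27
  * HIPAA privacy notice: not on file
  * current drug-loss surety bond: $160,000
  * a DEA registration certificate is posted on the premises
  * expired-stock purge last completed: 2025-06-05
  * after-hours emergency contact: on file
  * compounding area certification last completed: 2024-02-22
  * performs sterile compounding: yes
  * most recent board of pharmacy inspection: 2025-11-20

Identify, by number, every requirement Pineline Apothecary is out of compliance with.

1, 3, 7, 8

1. board of pharmacy inspection 48 days ago vs limit 45 → not met
2. after-hours emergency contact present → met
3. HIPAA privacy notice absent → not met
4. compounding area certification 685 days ago vs limit 730 → met
5. DEA registration certificate present → met
6. refrigeration temperature log review 176 days ago vs limit 180 → met
7. professional liability coverage $1,250,000 < $1,275,000 → not met
8. controlled-substance inventory 49 days ago vs limit 45 → not met
9. condition 'performs sterile compounding' holds; drug-loss surety bond $160,000 ≥ $145,000 → met
10. prescription drop-off log present → met
11. expired-stock purge 216 days ago vs limit 270 → met
12. prescription-monitoring upload 41 days ago vs limit 45 → met
Not met: 1, 3, 7, 8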